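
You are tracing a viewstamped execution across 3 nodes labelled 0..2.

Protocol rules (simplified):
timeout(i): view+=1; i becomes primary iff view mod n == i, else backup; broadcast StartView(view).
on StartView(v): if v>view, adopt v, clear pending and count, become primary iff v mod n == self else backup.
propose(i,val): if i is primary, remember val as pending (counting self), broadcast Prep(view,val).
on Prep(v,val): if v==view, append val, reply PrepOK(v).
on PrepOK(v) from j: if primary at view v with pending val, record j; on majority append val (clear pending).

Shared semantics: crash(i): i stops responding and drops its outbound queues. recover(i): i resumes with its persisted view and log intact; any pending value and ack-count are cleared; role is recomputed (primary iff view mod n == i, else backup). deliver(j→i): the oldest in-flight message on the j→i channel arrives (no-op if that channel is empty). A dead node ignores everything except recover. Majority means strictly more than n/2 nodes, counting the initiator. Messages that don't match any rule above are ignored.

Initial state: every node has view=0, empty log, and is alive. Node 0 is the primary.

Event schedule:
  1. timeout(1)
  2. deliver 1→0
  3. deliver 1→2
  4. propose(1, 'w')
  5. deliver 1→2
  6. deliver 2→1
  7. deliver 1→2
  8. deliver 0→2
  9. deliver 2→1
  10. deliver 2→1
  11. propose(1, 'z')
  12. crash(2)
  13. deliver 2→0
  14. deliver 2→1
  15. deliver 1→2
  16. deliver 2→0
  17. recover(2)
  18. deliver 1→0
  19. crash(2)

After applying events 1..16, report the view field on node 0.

after 1 — timeout(1): n1:prim/v1/[-]
after 2 — deliver 1→0: n0:back/v1/[-]
after 3 — deliver 1→2: n2:back/v1/[-]
after 4 — propose(1,'w'): ·
after 5 — deliver 1→2: n2:back/v1/[w]
after 6 — deliver 2→1: n1:prim/v1/[w]
after 7 — deliver 1→2: ·
after 8 — deliver 0→2: ·
after 9 — deliver 2→1: ·
after 10 — deliver 2→1: ·
after 11 — propose(1,'z'): ·
after 12 — crash(2): n2:✗back/v1/[w]
after 13 — deliver 2→0: ·
after 14 — deliver 2→1: ·
after 15 — deliver 1→2: ·
after 16 — deliver 2→0: ·

1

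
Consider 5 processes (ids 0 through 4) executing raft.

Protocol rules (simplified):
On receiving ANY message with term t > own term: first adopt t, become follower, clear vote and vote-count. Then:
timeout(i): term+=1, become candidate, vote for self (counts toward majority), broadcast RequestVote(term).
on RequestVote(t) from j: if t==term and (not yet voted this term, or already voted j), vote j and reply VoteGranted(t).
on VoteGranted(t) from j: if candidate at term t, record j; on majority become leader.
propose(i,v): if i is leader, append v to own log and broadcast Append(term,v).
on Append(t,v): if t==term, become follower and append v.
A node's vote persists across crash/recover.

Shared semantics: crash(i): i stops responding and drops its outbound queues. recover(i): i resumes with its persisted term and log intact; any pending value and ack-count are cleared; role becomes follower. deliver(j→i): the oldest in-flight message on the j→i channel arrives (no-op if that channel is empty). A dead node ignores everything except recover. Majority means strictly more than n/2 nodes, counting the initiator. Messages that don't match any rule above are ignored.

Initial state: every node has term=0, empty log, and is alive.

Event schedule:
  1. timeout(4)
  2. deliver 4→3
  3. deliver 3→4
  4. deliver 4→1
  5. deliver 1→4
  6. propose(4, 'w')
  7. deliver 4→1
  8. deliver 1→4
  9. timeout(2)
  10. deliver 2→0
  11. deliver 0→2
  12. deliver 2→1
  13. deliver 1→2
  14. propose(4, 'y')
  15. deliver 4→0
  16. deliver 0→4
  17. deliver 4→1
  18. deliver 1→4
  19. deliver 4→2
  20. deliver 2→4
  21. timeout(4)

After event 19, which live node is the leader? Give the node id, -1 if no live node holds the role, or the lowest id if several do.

4

e1 timeout(4): 4[cand,t=1,-]
e2 deliver 4→3: 3[foll,t=1,-]
e3 deliver 3→4: ·
e4 deliver 4→1: 1[foll,t=1,-]
e5 deliver 1→4: 4[lead,t=1,-]
e6 propose(4,'w'): 4[lead,t=1,w]
e7 deliver 4→1: 1[foll,t=1,w]
e8 deliver 1→4: ·
e9 timeout(2): 2[cand,t=1,-]
e10 deliver 2→0: 0[foll,t=1,-]
e11 deliver 0→2: ·
e12 deliver 2→1: ·
e13 deliver 1→2: ·
e14 propose(4,'y'): 4[lead,t=1,w,y]
e15 deliver 4→0: ·
e16 deliver 0→4: ·
e17 deliver 4→1: 1[foll,t=1,w,y]
e18 deliver 1→4: ·
e19 deliver 4→2: ·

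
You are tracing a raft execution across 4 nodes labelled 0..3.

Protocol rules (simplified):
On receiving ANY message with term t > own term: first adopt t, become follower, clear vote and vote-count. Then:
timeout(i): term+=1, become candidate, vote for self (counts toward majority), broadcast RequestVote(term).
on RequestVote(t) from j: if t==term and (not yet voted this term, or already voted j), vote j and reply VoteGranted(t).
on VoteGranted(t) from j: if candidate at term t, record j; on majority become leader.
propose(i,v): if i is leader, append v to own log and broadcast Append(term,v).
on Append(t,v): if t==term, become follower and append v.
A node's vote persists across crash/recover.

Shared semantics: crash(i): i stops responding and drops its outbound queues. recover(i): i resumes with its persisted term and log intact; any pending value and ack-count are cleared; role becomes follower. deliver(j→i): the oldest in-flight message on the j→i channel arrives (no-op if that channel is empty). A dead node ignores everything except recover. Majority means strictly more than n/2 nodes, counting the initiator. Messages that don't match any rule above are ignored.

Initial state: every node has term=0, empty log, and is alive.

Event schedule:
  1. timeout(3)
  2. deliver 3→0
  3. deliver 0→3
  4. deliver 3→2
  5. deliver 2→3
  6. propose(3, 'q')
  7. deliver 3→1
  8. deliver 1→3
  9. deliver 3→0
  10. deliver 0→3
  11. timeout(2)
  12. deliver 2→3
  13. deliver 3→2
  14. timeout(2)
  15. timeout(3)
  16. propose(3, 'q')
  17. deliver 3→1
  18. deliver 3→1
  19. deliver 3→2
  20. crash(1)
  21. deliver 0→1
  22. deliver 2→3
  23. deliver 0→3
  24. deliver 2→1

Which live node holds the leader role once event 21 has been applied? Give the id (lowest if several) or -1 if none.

-1

step 1 timeout(3): 3={cand,t=1,log=-}
step 2 deliver 3→0: 0={foll,t=1,log=-}
step 3 deliver 0→3: —
step 4 deliver 3→2: 2={foll,t=1,log=-}
step 5 deliver 2→3: 3={lead,t=1,log=-}
step 6 propose(3,'q'): 3={lead,t=1,log=q}
step 7 deliver 3→1: 1={foll,t=1,log=-}
step 8 deliver 1→3: —
step 9 deliver 3→0: 0={foll,t=1,log=q}
step 10 deliver 0→3: —
step 11 timeout(2): 2={cand,t=2,log=-}
step 12 deliver 2→3: 3={foll,t=2,log=q}
step 13 deliver 3→2: —
step 14 timeout(2): 2={cand,t=3,log=-}
step 15 timeout(3): 3={cand,t=3,log=q}
step 16 propose(3,'q'): —
step 17 deliver 3→1: 1={foll,t=1,log=q}
step 18 deliver 3→1: 1={foll,t=3,log=q}
step 19 deliver 3→2: —
step 20 crash(1): 1={✗foll,t=3,log=q}
step 21 deliver 0→1: —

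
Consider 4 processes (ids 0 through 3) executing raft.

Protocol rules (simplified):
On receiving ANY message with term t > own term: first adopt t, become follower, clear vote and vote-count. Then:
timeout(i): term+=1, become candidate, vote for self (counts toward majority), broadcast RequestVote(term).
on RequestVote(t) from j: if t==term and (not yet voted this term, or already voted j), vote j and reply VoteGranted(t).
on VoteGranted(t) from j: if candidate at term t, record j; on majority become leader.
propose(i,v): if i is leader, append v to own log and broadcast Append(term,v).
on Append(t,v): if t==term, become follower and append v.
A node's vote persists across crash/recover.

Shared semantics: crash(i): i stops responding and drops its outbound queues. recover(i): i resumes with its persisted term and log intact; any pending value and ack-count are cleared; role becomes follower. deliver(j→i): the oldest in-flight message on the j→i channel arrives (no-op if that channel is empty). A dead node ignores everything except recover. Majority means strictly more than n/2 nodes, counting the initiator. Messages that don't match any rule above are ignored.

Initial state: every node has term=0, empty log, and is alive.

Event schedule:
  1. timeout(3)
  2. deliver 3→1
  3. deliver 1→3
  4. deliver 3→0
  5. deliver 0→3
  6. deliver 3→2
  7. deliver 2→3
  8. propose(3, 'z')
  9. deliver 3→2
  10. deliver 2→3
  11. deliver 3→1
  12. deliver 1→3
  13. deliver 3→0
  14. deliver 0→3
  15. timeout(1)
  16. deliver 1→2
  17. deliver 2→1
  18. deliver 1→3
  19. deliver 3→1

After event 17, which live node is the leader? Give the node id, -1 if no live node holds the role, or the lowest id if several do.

3

after 1 — timeout(3): n3:cand/t1/[-]
after 2 — deliver 3→1: n1:foll/t1/[-]
after 3 — deliver 1→3: ·
after 4 — deliver 3→0: n0:foll/t1/[-]
after 5 — deliver 0→3: n3:lead/t1/[-]
after 6 — deliver 3→2: n2:foll/t1/[-]
after 7 — deliver 2→3: ·
after 8 — propose(3,'z'): n3:lead/t1/[z]
after 9 — deliver 3→2: n2:foll/t1/[z]
after 10 — deliver 2→3: ·
after 11 — deliver 3→1: n1:foll/t1/[z]
after 12 — deliver 1→3: ·
after 13 — deliver 3→0: n0:foll/t1/[z]
after 14 — deliver 0→3: ·
after 15 — timeout(1): n1:cand/t2/[z]
after 16 — deliver 1→2: n2:foll/t2/[z]
after 17 — deliver 2→1: ·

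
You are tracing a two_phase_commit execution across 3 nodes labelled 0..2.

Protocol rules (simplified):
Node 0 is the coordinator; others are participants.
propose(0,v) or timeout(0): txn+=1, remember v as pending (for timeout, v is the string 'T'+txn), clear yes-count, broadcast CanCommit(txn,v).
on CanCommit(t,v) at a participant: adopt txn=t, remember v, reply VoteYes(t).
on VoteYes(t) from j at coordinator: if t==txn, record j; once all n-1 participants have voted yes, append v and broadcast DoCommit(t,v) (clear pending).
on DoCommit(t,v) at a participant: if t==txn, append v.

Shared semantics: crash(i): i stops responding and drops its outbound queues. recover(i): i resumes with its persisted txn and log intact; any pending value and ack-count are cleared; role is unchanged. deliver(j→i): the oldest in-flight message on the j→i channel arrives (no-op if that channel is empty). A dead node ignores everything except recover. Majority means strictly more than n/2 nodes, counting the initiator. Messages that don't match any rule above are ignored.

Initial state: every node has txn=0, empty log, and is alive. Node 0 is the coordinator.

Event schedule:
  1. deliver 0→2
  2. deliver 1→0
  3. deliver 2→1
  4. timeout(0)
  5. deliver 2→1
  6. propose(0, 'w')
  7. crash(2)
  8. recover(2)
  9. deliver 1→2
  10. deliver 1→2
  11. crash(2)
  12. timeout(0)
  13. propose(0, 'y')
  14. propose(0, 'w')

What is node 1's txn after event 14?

0

[1] deliver 0→2 → ∅
[2] deliver 1→0 → ∅
[3] deliver 2→1 → ∅
[4] timeout(0) → N0(coor t1 [-])
[5] deliver 2→1 → ∅
[6] propose(0,'w') → N0(coor t2 [-])
[7] crash(2) → N2(✗part t0 [-])
[8] recover(2) → N2(part t0 [-])
[9] deliver 1→2 → ∅
[10] deliver 1→2 → ∅
[11] crash(2) → N2(✗part t0 [-])
[12] timeout(0) → N0(coor t3 [-])
[13] propose(0,'y') → N0(coor t4 [-])
[14] propose(0,'w') → N0(coor t5 [-])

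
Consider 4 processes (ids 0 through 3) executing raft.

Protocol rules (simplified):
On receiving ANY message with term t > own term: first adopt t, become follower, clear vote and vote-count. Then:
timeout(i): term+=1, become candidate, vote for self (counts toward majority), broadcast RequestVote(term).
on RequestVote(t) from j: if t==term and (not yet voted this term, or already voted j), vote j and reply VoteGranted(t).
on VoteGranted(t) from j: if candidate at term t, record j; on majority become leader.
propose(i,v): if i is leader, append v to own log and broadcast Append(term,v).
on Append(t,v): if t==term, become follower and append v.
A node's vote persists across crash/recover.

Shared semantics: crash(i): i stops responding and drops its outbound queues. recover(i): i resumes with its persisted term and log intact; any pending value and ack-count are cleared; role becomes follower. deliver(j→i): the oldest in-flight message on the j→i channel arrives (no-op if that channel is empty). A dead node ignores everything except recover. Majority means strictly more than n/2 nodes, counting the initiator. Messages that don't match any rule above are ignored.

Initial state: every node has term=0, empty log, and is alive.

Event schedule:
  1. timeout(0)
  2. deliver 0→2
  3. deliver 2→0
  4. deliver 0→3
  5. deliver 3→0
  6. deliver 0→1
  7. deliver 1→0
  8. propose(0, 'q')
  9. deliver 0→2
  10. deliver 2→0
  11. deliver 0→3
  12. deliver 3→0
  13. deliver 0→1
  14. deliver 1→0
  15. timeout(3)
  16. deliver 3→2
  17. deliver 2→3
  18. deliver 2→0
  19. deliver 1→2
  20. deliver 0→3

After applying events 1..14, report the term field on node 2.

after 1 — timeout(0): n0:cand/t1/[-]
after 2 — deliver 0→2: n2:foll/t1/[-]
after 3 — deliver 2→0: ·
after 4 — deliver 0→3: n3:foll/t1/[-]
after 5 — deliver 3→0: n0:lead/t1/[-]
after 6 — deliver 0→1: n1:foll/t1/[-]
after 7 — deliver 1→0: ·
after 8 — propose(0,'q'): n0:lead/t1/[q]
after 9 — deliver 0→2: n2:foll/t1/[q]
after 10 — deliver 2→0: ·
after 11 — deliver 0→3: n3:foll/t1/[q]
after 12 — deliver 3→0: ·
after 13 — deliver 0→1: n1:foll/t1/[q]
after 14 — deliver 1→0: ·

1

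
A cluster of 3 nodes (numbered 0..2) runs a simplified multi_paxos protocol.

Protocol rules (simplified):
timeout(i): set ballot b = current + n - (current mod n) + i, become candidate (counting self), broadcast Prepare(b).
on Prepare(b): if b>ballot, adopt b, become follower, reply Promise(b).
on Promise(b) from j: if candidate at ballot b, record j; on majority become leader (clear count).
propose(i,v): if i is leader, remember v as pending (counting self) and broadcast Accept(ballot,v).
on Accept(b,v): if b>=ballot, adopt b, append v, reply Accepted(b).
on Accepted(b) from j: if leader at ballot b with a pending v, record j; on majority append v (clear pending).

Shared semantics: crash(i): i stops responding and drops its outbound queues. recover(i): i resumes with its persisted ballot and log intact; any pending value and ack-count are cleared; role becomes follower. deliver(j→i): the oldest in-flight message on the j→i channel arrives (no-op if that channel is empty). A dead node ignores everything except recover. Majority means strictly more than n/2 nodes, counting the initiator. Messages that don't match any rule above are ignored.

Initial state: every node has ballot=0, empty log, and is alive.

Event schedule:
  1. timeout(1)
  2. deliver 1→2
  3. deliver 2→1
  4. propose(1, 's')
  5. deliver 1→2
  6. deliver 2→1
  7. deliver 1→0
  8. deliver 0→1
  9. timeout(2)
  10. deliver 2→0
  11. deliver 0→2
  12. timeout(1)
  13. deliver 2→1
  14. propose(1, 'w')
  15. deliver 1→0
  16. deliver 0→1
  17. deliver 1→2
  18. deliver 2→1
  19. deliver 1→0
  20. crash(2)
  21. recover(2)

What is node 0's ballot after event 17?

8

step 1 timeout(1): 1={cand,b=4,log=-}
step 2 deliver 1→2: 2={foll,b=4,log=-}
step 3 deliver 2→1: 1={lead,b=4,log=-}
step 4 propose(1,'s'): —
step 5 deliver 1→2: 2={foll,b=4,log=s}
step 6 deliver 2→1: 1={lead,b=4,log=s}
step 7 deliver 1→0: 0={foll,b=4,log=-}
step 8 deliver 0→1: —
step 9 timeout(2): 2={cand,b=8,log=s}
step 10 deliver 2→0: 0={foll,b=8,log=-}
step 11 deliver 0→2: 2={lead,b=8,log=s}
step 12 timeout(1): 1={cand,b=7,log=s}
step 13 deliver 2→1: 1={foll,b=8,log=s}
step 14 propose(1,'w'): —
step 15 deliver 1→0: —
step 16 deliver 0→1: —
step 17 deliver 1→2: —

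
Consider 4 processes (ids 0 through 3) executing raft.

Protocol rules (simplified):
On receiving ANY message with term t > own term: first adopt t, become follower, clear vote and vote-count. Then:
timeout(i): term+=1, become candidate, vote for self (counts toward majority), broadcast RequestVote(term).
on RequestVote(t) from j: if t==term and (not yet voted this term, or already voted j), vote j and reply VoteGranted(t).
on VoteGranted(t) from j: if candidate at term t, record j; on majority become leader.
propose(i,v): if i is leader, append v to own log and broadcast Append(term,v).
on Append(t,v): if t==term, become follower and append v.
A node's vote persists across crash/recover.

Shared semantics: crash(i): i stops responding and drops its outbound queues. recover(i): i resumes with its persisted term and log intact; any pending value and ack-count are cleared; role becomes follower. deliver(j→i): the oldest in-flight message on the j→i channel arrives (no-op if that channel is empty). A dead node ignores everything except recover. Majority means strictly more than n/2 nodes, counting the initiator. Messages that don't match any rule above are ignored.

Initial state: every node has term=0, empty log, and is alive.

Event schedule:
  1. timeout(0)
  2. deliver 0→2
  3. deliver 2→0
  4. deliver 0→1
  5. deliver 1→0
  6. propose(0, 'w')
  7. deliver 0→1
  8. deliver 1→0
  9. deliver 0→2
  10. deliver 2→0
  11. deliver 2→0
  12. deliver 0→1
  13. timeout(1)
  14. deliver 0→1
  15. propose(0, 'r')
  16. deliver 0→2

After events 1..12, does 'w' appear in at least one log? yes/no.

after 1 — timeout(0): n0:cand/t1/[-]
after 2 — deliver 0→2: n2:foll/t1/[-]
after 3 — deliver 2→0: ·
after 4 — deliver 0→1: n1:foll/t1/[-]
after 5 — deliver 1→0: n0:lead/t1/[-]
after 6 — propose(0,'w'): n0:lead/t1/[w]
after 7 — deliver 0→1: n1:foll/t1/[w]
after 8 — deliver 1→0: ·
after 9 — deliver 0→2: n2:foll/t1/[w]
after 10 — deliver 2→0: ·
after 11 — deliver 2→0: ·
after 12 — deliver 0→1: ·

yes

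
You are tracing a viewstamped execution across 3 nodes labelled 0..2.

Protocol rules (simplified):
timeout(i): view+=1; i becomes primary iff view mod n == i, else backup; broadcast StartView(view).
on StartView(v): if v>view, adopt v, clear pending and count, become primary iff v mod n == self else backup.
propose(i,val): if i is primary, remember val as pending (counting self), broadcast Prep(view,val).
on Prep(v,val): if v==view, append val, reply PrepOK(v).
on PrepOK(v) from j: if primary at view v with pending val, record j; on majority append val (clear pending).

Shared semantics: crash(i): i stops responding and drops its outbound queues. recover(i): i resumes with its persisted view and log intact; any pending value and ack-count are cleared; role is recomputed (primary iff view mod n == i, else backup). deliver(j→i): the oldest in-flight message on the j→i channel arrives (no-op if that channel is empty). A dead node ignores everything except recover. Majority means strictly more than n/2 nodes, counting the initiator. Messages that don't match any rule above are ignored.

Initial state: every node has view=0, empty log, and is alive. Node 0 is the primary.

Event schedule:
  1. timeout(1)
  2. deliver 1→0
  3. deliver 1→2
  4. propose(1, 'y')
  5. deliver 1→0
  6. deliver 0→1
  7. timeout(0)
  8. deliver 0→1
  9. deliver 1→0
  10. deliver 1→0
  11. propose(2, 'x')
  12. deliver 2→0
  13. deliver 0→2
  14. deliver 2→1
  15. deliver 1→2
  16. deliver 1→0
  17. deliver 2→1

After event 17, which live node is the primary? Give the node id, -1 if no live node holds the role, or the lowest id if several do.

1. timeout(1):  <1:prim v1 ->
2. deliver 1→0:  <0:back v1 ->
3. deliver 1→2:  <2:back v1 ->
4. propose(1,'y'):  nop
5. deliver 1→0:  <0:back v1 y>
6. deliver 0→1:  <1:prim v1 y>
7. timeout(0):  <0:back v2 y>
8. deliver 0→1:  <1:back v2 y>
9. deliver 1→0:  nop
10. deliver 1→0:  nop
11. propose(2,'x'):  nop
12. deliver 2→0:  nop
13. deliver 0→2:  <2:prim v2 ->
14. deliver 2→1:  nop
15. deliver 1→2:  nop
16. deliver 1→0:  nop
17. deliver 2→1:  nop

2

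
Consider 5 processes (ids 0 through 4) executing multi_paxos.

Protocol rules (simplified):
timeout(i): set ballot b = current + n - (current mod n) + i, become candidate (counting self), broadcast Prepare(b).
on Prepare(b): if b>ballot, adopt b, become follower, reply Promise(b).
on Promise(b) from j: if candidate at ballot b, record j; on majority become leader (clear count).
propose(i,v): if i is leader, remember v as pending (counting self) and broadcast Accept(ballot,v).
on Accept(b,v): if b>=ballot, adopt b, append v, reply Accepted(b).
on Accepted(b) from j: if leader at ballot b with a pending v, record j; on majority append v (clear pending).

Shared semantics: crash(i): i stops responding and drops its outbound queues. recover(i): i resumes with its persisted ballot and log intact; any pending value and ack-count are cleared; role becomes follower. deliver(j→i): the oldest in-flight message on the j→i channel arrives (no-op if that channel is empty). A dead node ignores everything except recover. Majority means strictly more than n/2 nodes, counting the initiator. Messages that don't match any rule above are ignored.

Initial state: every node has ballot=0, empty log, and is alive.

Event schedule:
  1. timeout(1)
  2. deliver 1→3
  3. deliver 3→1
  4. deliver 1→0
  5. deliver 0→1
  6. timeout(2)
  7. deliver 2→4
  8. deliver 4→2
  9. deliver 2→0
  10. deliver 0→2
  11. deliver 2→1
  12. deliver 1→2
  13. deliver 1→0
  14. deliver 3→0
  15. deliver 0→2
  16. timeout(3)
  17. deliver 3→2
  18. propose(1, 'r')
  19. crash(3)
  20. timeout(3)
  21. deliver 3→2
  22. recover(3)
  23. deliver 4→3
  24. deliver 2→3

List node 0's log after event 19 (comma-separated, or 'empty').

step 1 timeout(1): 1={cand,b=6,log=-}
step 2 deliver 1→3: 3={foll,b=6,log=-}
step 3 deliver 3→1: —
step 4 deliver 1→0: 0={foll,b=6,log=-}
step 5 deliver 0→1: 1={lead,b=6,log=-}
step 6 timeout(2): 2={cand,b=7,log=-}
step 7 deliver 2→4: 4={foll,b=7,log=-}
step 8 deliver 4→2: —
step 9 deliver 2→0: 0={foll,b=7,log=-}
step 10 deliver 0→2: 2={lead,b=7,log=-}
step 11 deliver 2→1: 1={foll,b=7,log=-}
step 12 deliver 1→2: —
step 13 deliver 1→0: —
step 14 deliver 3→0: —
step 15 deliver 0→2: —
step 16 timeout(3): 3={cand,b=13,log=-}
step 17 deliver 3→2: 2={foll,b=13,log=-}
step 18 propose(1,'r'): —
step 19 crash(3): 3={✗cand,b=13,log=-}

empty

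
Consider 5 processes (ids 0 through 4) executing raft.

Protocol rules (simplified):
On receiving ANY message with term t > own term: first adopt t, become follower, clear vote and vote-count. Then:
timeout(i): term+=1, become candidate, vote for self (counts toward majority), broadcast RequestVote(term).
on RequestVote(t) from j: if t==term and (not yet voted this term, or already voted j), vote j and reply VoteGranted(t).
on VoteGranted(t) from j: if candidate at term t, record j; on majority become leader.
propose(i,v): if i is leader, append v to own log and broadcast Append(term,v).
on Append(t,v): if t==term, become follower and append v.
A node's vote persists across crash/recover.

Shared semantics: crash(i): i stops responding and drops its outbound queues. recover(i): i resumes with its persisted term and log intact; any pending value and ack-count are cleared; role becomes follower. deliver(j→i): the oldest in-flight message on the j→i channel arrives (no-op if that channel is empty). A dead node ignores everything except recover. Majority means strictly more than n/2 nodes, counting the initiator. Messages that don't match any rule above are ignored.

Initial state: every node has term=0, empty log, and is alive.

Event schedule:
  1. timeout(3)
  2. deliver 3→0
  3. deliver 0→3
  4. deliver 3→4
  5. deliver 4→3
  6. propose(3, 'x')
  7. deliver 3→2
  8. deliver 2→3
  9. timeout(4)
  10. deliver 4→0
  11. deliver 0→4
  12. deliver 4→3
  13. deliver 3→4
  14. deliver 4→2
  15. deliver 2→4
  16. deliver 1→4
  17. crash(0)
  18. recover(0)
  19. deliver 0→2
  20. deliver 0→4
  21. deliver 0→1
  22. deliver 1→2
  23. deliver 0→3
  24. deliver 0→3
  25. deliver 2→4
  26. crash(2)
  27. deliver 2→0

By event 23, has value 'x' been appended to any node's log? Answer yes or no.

yes

[1] timeout(3) → N3(cand t1 [-])
[2] deliver 3→0 → N0(foll t1 [-])
[3] deliver 0→3 → ∅
[4] deliver 3→4 → N4(foll t1 [-])
[5] deliver 4→3 → N3(lead t1 [-])
[6] propose(3,'x') → N3(lead t1 [x])
[7] deliver 3→2 → N2(foll t1 [-])
[8] deliver 2→3 → ∅
[9] timeout(4) → N4(cand t2 [-])
[10] deliver 4→0 → N0(foll t2 [-])
[11] deliver 0→4 → ∅
[12] deliver 4→3 → N3(foll t2 [x])
[13] deliver 3→4 → ∅
[14] deliver 4→2 → N2(foll t2 [-])
[15] deliver 2→4 → N4(lead t2 [-])
[16] deliver 1→4 → ∅
[17] crash(0) → N0(✗foll t2 [-])
[18] recover(0) → N0(foll t2 [-])
[19] deliver 0→2 → ∅
[20] deliver 0→4 → ∅
[21] deliver 0→1 → ∅
[22] deliver 1→2 → ∅
[23] deliver 0→3 → ∅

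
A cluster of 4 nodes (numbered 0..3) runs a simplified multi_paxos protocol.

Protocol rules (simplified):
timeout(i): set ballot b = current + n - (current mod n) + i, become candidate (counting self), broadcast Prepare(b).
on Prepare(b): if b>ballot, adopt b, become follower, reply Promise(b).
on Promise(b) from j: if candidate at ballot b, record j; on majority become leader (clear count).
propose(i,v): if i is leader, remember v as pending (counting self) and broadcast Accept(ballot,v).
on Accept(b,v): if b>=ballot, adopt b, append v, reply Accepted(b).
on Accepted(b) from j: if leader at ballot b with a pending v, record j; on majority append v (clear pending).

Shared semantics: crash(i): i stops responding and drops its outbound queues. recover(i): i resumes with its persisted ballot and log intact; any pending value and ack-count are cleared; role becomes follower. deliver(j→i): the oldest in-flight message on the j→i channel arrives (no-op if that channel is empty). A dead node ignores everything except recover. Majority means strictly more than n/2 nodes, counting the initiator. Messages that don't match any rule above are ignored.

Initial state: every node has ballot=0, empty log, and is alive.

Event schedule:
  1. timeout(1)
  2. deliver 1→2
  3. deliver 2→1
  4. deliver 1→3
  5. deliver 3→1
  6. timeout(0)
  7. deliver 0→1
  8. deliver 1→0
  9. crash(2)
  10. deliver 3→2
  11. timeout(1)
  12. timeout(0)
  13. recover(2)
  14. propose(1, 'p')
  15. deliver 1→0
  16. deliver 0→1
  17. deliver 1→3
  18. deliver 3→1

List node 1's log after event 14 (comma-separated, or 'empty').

empty

step 1 timeout(1): 1={cand,b=5,log=-}
step 2 deliver 1→2: 2={foll,b=5,log=-}
step 3 deliver 2→1: —
step 4 deliver 1→3: 3={foll,b=5,log=-}
step 5 deliver 3→1: 1={lead,b=5,log=-}
step 6 timeout(0): 0={cand,b=4,log=-}
step 7 deliver 0→1: —
step 8 deliver 1→0: 0={foll,b=5,log=-}
step 9 crash(2): 2={✗foll,b=5,log=-}
step 10 deliver 3→2: —
step 11 timeout(1): 1={cand,b=9,log=-}
step 12 timeout(0): 0={cand,b=8,log=-}
step 13 recover(2): 2={foll,b=5,log=-}
step 14 propose(1,'p'): —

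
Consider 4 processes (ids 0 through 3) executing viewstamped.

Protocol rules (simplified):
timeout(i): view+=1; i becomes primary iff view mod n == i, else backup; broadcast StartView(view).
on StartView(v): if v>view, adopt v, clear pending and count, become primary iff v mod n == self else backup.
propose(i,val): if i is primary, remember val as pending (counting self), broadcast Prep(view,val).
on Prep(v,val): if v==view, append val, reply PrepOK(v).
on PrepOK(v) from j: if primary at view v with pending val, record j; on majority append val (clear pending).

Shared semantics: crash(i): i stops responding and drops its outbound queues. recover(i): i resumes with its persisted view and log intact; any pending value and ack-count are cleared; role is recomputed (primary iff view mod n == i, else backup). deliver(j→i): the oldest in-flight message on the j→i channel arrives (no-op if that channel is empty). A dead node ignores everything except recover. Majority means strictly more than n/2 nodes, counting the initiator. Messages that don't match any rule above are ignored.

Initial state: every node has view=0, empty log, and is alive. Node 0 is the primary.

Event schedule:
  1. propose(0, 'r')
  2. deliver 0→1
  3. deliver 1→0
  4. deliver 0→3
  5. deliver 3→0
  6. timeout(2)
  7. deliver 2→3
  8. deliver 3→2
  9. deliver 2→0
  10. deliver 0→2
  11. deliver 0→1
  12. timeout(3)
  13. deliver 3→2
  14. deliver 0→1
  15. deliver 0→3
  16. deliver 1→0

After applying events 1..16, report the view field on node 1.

[1] propose(0,'r') → ∅
[2] deliver 0→1 → N1(back v0 [r])
[3] deliver 1→0 → ∅
[4] deliver 0→3 → N3(back v0 [r])
[5] deliver 3→0 → N0(prim v0 [r])
[6] timeout(2) → N2(back v1 [-])
[7] deliver 2→3 → N3(back v1 [r])
[8] deliver 3→2 → ∅
[9] deliver 2→0 → N0(back v1 [r])
[10] deliver 0→2 → ∅
[11] deliver 0→1 → ∅
[12] timeout(3) → N3(back v2 [r])
[13] deliver 3→2 → N2(prim v2 [-])
[14] deliver 0→1 → ∅
[15] deliver 0→3 → ∅
[16] deliver 1→0 → ∅

0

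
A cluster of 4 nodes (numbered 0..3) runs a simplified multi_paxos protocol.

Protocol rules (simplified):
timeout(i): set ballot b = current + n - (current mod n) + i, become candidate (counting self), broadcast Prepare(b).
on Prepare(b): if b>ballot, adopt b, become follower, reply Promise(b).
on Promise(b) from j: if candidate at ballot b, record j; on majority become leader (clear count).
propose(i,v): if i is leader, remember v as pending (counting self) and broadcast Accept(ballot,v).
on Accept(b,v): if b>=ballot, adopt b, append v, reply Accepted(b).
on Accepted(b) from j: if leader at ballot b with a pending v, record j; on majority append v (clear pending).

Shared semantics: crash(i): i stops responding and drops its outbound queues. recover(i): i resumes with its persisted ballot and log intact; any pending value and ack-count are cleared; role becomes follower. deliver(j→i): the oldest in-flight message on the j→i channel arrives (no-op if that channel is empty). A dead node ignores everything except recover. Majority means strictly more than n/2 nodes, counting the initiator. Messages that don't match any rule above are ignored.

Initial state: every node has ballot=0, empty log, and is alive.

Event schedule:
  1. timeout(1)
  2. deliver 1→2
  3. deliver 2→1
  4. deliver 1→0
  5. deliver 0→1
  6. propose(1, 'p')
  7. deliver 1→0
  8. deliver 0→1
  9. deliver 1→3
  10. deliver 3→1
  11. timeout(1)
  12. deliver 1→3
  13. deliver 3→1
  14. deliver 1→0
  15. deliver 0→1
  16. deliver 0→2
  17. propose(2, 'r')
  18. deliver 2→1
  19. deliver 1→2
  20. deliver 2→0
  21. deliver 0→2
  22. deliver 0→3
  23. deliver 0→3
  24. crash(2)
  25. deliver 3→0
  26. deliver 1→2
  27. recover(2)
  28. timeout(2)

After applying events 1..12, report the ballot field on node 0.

5

1. timeout(1):  <1:cand b5 ->
2. deliver 1→2:  <2:foll b5 ->
3. deliver 2→1:  nop
4. deliver 1→0:  <0:foll b5 ->
5. deliver 0→1:  <1:lead b5 ->
6. propose(1,'p'):  nop
7. deliver 1→0:  <0:foll b5 p>
8. deliver 0→1:  nop
9. deliver 1→3:  <3:foll b5 ->
10. deliver 3→1:  nop
11. timeout(1):  <1:cand b9 ->
12. deliver 1→3:  <3:foll b5 p>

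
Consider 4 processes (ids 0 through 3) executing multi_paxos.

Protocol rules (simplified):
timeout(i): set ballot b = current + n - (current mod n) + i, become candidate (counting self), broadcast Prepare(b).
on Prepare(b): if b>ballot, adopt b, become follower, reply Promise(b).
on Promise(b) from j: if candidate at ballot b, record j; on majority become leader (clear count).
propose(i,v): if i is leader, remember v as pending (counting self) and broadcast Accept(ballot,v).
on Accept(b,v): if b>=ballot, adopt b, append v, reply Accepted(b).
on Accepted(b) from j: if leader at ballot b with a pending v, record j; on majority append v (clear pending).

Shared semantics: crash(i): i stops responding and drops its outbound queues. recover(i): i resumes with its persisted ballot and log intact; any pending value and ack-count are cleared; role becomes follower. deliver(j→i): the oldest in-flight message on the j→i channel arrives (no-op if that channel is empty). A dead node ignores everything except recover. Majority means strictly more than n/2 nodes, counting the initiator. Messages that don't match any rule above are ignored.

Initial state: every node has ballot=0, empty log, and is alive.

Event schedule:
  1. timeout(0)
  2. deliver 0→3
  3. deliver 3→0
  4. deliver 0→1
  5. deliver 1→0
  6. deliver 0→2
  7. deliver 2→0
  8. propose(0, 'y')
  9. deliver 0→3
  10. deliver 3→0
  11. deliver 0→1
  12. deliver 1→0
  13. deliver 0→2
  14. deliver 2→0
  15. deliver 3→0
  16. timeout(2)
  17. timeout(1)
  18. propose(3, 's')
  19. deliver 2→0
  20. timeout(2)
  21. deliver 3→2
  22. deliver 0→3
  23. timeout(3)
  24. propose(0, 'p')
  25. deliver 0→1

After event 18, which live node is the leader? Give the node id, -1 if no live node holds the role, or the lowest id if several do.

after 1 — timeout(0): n0:cand/b4/[-]
after 2 — deliver 0→3: n3:foll/b4/[-]
after 3 — deliver 3→0: ·
after 4 — deliver 0→1: n1:foll/b4/[-]
after 5 — deliver 1→0: n0:lead/b4/[-]
after 6 — deliver 0→2: n2:foll/b4/[-]
after 7 — deliver 2→0: ·
after 8 — propose(0,'y'): ·
after 9 — deliver 0→3: n3:foll/b4/[y]
after 10 — deliver 3→0: ·
after 11 — deliver 0→1: n1:foll/b4/[y]
after 12 — deliver 1→0: n0:lead/b4/[y]
after 13 — deliver 0→2: n2:foll/b4/[y]
after 14 — deliver 2→0: ·
after 15 — deliver 3→0: ·
after 16 — timeout(2): n2:cand/b10/[y]
after 17 — timeout(1): n1:cand/b9/[y]
after 18 — propose(3,'s'): ·

0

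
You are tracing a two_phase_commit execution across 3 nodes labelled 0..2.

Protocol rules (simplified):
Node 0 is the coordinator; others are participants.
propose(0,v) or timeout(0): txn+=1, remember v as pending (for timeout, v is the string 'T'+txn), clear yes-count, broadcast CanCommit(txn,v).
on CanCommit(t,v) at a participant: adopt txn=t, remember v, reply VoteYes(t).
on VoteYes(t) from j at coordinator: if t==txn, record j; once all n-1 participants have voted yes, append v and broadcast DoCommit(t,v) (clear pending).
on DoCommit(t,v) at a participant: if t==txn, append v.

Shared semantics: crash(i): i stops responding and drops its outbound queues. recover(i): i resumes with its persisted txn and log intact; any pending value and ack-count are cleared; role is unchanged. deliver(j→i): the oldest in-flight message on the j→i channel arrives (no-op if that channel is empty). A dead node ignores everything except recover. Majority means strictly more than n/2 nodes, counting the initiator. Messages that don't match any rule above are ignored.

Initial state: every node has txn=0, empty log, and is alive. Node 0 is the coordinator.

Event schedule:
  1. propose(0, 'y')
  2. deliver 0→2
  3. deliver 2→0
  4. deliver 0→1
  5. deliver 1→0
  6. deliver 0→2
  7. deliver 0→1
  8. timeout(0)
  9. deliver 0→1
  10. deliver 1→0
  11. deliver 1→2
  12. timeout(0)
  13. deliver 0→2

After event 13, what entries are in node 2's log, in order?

y

after 1 — propose(0,'y'): n0:coor/t1/[-]
after 2 — deliver 0→2: n2:part/t1/[-]
after 3 — deliver 2→0: ·
after 4 — deliver 0→1: n1:part/t1/[-]
after 5 — deliver 1→0: n0:coor/t1/[y]
after 6 — deliver 0→2: n2:part/t1/[y]
after 7 — deliver 0→1: n1:part/t1/[y]
after 8 — timeout(0): n0:coor/t2/[y]
after 9 — deliver 0→1: n1:part/t2/[y]
after 10 — deliver 1→0: ·
after 11 — deliver 1→2: ·
after 12 — timeout(0): n0:coor/t3/[y]
after 13 — deliver 0→2: n2:part/t2/[y]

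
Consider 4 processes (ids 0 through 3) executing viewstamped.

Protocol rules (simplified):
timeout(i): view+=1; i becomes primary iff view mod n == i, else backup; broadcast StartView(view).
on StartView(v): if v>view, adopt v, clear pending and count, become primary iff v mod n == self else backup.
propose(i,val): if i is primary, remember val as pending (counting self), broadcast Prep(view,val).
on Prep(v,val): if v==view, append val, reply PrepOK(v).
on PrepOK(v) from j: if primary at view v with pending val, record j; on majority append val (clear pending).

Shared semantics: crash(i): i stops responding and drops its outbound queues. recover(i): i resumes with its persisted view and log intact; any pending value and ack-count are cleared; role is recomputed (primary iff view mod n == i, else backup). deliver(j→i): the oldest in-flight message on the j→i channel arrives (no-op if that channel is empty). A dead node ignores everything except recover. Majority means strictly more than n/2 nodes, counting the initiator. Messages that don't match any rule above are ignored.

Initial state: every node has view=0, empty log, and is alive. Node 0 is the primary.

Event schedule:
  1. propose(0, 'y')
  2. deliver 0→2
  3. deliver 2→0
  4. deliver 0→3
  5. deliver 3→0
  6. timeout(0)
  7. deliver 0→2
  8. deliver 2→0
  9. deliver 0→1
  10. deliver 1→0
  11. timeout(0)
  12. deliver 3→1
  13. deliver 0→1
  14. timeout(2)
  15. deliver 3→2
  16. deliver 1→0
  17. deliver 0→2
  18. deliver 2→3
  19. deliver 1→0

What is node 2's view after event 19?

step 1 propose(0,'y'): —
step 2 deliver 0→2: 2={back,v=0,log=y}
step 3 deliver 2→0: —
step 4 deliver 0→3: 3={back,v=0,log=y}
step 5 deliver 3→0: 0={prim,v=0,log=y}
step 6 timeout(0): 0={back,v=1,log=y}
step 7 deliver 0→2: 2={back,v=1,log=y}
step 8 deliver 2→0: —
step 9 deliver 0→1: 1={back,v=0,log=y}
step 10 deliver 1→0: —
step 11 timeout(0): 0={back,v=2,log=y}
step 12 deliver 3→1: —
step 13 deliver 0→1: 1={prim,v=1,log=y}
step 14 timeout(2): 2={prim,v=2,log=y}
step 15 deliver 3→2: —
step 16 deliver 1→0: —
step 17 deliver 0→2: —
step 18 deliver 2→3: 3={back,v=2,log=y}
step 19 deliver 1→0: —

2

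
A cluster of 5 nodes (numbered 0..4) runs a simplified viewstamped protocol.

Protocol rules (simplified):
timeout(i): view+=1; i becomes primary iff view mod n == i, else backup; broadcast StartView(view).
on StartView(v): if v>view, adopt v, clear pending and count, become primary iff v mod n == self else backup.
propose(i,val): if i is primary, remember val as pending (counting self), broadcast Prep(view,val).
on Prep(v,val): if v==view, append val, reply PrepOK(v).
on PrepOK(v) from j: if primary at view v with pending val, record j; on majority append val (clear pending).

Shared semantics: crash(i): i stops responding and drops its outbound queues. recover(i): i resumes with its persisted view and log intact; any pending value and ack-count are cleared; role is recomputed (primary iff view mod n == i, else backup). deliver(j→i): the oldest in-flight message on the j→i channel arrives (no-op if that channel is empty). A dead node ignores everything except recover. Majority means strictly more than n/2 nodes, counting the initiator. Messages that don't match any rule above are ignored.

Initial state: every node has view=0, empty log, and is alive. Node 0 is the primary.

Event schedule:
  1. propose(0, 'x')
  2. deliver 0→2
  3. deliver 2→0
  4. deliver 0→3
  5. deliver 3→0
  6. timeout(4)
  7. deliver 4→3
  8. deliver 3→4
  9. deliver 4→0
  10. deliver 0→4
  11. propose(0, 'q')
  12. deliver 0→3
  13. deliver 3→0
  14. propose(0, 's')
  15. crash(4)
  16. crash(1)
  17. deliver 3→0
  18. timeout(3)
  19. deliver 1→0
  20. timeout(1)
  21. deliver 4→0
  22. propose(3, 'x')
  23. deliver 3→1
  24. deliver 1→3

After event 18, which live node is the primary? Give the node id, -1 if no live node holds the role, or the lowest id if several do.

e1 propose(0,'x'): ·
e2 deliver 0→2: 2[back,v=0,x]
e3 deliver 2→0: ·
e4 deliver 0→3: 3[back,v=0,x]
e5 deliver 3→0: 0[prim,v=0,x]
e6 timeout(4): 4[back,v=1,-]
e7 deliver 4→3: 3[back,v=1,x]
e8 deliver 3→4: ·
e9 deliver 4→0: 0[back,v=1,x]
e10 deliver 0→4: ·
e11 propose(0,'q'): ·
e12 deliver 0→3: ·
e13 deliver 3→0: ·
e14 propose(0,'s'): ·
e15 crash(4): 4[✗back,v=1,-]
e16 crash(1): 1[✗back,v=0,-]
e17 deliver 3→0: ·
e18 timeout(3): 3[back,v=2,x]

-1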